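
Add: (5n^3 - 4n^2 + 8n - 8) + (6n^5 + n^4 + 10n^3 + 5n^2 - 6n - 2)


Align terms by degree and add:
  5n^3 - 4n^2 + 8n - 8
+ 6n^5 + n^4 + 10n^3 + 5n^2 - 6n - 2
= 6n^5 + n^4 + 15n^3 + n^2 + 2n - 10


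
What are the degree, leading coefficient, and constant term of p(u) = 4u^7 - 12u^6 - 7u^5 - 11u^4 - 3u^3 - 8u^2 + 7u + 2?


Highest power of u is 7, with coefficient 4. Constant term is 2.
Degree = 7, leading coefficient = 4, constant term = 2


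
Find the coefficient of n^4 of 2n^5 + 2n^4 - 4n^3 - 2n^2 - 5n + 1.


Read off the coefficient of n^4: 2


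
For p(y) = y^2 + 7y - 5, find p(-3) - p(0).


p(-3) = -17
p(0) = -5
p(-3) - p(0) = -17 + 5 = -12


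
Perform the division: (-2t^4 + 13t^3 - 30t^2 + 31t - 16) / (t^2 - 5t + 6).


(-2t^4 + 13t^3 - 30t^2 + 31t - 16) / (t^2 - 5t + 6)
Step 1: -2t^2 * (t^2 - 5t + 6) = -2t^4 + 10t^3 - 12t^2; subtract.
Step 2: 3t * (t^2 - 5t + 6) = 3t^3 - 15t^2 + 18t; subtract.
Step 3: -3 * (t^2 - 5t + 6) = -3t^2 + 15t - 18; subtract.
Quotient: -2t^2 + 3t - 3, Remainder: -2t + 2


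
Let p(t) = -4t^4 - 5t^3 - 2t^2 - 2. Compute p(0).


Using direct substitution:
  -4 * (0)^4 = 0
  -5 * (0)^3 = 0
  -2 * (0)^2 = 0
  0 * (0)^1 = 0
  constant: -2
Sum = 0 + 0 + 0 + 0 - 2 = -2


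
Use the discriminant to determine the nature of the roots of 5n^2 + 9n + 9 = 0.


D = b^2 - 4ac = (9)^2 - 4(5)(9) = 81 - 180 = -99
Since D < 0: two complex conjugate roots (no real roots)


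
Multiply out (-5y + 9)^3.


Expand (-5y + 9)^3 by repeated multiplication:
  (-5y + 9)^2 = 25y^2 - 90y + 81
= -125y^3 + 675y^2 - 1215y + 729


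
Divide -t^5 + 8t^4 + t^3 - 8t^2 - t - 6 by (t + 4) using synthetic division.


Synthetic division with c = -4. Coefficients: -1, 8, 1, -8, -1, -6
Bring down -1.
  -1 * -4 = 4; 4 + 8 = 12
  12 * -4 = -48; -48 + 1 = -47
  -47 * -4 = 188; 188 - 8 = 180
  180 * -4 = -720; -720 - 1 = -721
  -721 * -4 = 2884; 2884 - 6 = 2878
Quotient: -t^4 + 12t^3 - 47t^2 + 180t - 721, Remainder: 2878


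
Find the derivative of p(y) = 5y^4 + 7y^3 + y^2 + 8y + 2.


Apply the power rule term by term:
  d/dy(5y^4) = 20y^3
  d/dy(7y^3) = 21y^2
  d/dy(y^2) = 2y
  d/dy(8y) = 8
  d/dy(2) = 0
p'(y) = 20y^3 + 21y^2 + 2y + 8


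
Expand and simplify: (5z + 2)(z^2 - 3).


Distribute each term of the first polynomial:
  (5z)(z^2 - 3) = 5z^3 - 15z
  (2)(z^2 - 3) = 2z^2 - 6
Sum: 5z^3 + 2z^2 - 15z - 6


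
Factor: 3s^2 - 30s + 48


Roots satisfy r1 + r2 = -b/a = 10 and r1*r2 = c/a = 16.
So r1 = 8, r2 = 2.
3s^2 - 30s + 48 = 3(s - r1)(s - r2) = 3(s - 8)(s - 2)


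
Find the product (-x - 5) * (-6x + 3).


Distribute each term of the first polynomial:
  (-x)(-6x + 3) = 6x^2 - 3x
  (-5)(-6x + 3) = 30x - 15
Sum: 6x^2 + 27x - 15


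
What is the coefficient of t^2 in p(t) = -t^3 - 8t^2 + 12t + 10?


Read off the coefficient of t^2: -8


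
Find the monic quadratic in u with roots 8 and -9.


p(u) = (u - 8)(u + 9)
Expand: u^2 + u - 72


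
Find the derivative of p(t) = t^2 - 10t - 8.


Apply the power rule term by term:
  d/dt(t^2) = 2t
  d/dt(-10t) = -10
  d/dt(-8) = 0
p'(t) = 2t - 10


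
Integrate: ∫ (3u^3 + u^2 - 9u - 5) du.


Reverse power rule on each term:
  ∫ 3u^3 du = (3/4)u^4
  ∫ u^2 du = (1/3)u^3
  ∫ -9u du = -(9/2)u^2
  ∫ -5 du = -5u
F(u) = (3/4)u^4 + (1/3)u^3 - (9/2)u^2 - 5u + C


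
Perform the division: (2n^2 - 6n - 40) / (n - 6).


(2n^2 - 6n - 40) / (n - 6)
Step 1: 2n * (n - 6) = 2n^2 - 12n; subtract.
Step 2: 6 * (n - 6) = 6n - 36; subtract.
Quotient: 2n + 6, Remainder: -4


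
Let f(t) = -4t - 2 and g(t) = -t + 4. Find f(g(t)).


Substitute g(t) into f:
f(g(t)) = -4*(-t + 4) + (-2)
Expand and combine: 4t - 18


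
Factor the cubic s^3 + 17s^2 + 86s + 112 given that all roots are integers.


Try integer roots (divisors of 112). s=-7: p(-7)=0.
Divide out (s + 7): quotient is s^2 + 10s + 16.
Factor the quadratic: (s + 8)(s + 2)
Result: (s + 7)(s + 8)(s + 2)


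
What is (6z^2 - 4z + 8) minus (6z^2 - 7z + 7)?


Distribute the minus sign:
  (6z^2 - 4z + 8)
- (6z^2 - 7z + 7)
Negate second polynomial: -6z^2 + 7z - 7
Add: 3z + 1


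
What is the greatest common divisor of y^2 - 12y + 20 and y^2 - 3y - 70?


Factor each:
  y^2 - 12y + 20 = (y - 10)(y - 2)
  y^2 - 3y - 70 = (y - 10)(y + 7)
Common monic factor: y - 10


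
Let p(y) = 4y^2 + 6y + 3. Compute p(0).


Using direct substitution:
  4 * (0)^2 = 0
  6 * (0)^1 = 0
  constant: 3
Sum = 0 + 0 + 3 = 3


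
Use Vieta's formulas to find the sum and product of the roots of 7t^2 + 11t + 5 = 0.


For at^2+bt+c=0: sum = -b/a, product = c/a.
a=7, b=11, c=5
Sum = -(11)/7 = -11/7
Product = (5)/7 = 5/7


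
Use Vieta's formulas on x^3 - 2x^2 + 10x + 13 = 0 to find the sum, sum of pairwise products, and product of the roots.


Monic cubic x^3+bx^2+cx+d=0: sum=-b, pairwise sum=c, product=-d.
b=-2, c=10, d=13
r1+r2+r3 = 2
r1r2+r1r3+r2r3 = 10
r1r2r3 = -13


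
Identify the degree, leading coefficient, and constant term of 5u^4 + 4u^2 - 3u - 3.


Highest power of u is 4, with coefficient 5. Constant term is -3.
Degree = 4, leading coefficient = 5, constant term = -3


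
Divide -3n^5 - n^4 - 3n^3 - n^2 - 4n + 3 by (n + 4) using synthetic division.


Synthetic division with c = -4. Coefficients: -3, -1, -3, -1, -4, 3
Bring down -3.
  -3 * -4 = 12; 12 - 1 = 11
  11 * -4 = -44; -44 - 3 = -47
  -47 * -4 = 188; 188 - 1 = 187
  187 * -4 = -748; -748 - 4 = -752
  -752 * -4 = 3008; 3008 + 3 = 3011
Quotient: -3n^4 + 11n^3 - 47n^2 + 187n - 752, Remainder: 3011


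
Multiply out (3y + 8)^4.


Expand (3y + 8)^4 by repeated multiplication:
  (3y + 8)^2 = 9y^2 + 48y + 64
  (3y + 8)^3 = 27y^3 + 216y^2 + 576y + 512
= 81y^4 + 864y^3 + 3456y^2 + 6144y + 4096


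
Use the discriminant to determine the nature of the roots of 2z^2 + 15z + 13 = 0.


D = b^2 - 4ac = (15)^2 - 4(2)(13) = 225 - 104 = 121
Since D > 0: two distinct rational roots


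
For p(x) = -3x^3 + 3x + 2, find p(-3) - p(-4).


p(-3) = 74
p(-4) = 182
p(-3) - p(-4) = 74 - 182 = -108


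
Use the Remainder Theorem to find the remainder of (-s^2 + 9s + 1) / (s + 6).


By the Remainder Theorem, the remainder equals p(-6):
  -1*(-6)^2 = -36
  9*(-6)^1 = -54
  constant: 1
Sum: -36 - 54 + 1 = -89


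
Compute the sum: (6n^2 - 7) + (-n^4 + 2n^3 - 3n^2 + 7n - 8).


Align terms by degree and add:
  6n^2 - 7
  -n^4 + 2n^3 - 3n^2 + 7n - 8
= -n^4 + 2n^3 + 3n^2 + 7n - 15


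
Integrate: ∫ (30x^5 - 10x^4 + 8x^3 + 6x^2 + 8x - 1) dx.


Reverse power rule on each term:
  ∫ 30x^5 dx = 5x^6
  ∫ -10x^4 dx = -2x^5
  ∫ 8x^3 dx = 2x^4
  ∫ 6x^2 dx = 2x^3
  ∫ 8x dx = 4x^2
  ∫ -1 dx = -x
F(x) = 5x^6 - 2x^5 + 2x^4 + 2x^3 + 4x^2 - x + C


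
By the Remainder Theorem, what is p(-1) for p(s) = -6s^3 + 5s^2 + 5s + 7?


By the Remainder Theorem, the remainder equals p(-1):
  -6*(-1)^3 = 6
  5*(-1)^2 = 5
  5*(-1)^1 = -5
  constant: 7
Sum: 6 + 5 - 5 + 7 = 13


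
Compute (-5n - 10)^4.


Expand (-5n - 10)^4 by repeated multiplication:
  (-5n - 10)^2 = 25n^2 + 100n + 100
  (-5n - 10)^3 = -125n^3 - 750n^2 - 1500n - 1000
= 625n^4 + 5000n^3 + 15000n^2 + 20000n + 10000


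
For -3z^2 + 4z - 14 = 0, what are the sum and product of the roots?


For az^2+bz+c=0: sum = -b/a, product = c/a.
a=-3, b=4, c=-14
Sum = -(4)/-3 = 4/3
Product = (-14)/-3 = 14/3


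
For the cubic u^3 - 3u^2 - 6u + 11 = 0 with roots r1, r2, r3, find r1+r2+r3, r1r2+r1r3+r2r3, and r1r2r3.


Monic cubic u^3+bu^2+cu+d=0: sum=-b, pairwise sum=c, product=-d.
b=-3, c=-6, d=11
r1+r2+r3 = 3
r1r2+r1r3+r2r3 = -6
r1r2r3 = -11


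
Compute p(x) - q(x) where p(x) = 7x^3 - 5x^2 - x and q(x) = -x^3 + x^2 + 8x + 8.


Distribute the minus sign:
  (7x^3 - 5x^2 - x)
- (-x^3 + x^2 + 8x + 8)
Negate second polynomial: x^3 - x^2 - 8x - 8
Add: 8x^3 - 6x^2 - 9x - 8


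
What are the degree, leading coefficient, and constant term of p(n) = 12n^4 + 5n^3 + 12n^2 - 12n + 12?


Highest power of n is 4, with coefficient 12. Constant term is 12.
Degree = 4, leading coefficient = 12, constant term = 12


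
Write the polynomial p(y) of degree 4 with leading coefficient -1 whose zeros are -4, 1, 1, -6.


p(y) = -(y + 4)(y - 1)(y - 1)(y + 6)
Expand: -y^4 - 8y^3 - 5y^2 + 38y - 24


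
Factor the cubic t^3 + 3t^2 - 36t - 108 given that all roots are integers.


Try integer roots (divisors of -108). t=-3: p(-3)=0.
Divide out (t + 3): quotient is t^2 - 36.
Factor the quadratic: (t - 6)(t + 6)
Result: (t + 3)(t - 6)(t + 6)


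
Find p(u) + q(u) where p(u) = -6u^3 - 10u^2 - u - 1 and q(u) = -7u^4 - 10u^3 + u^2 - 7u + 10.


Align terms by degree and add:
  -6u^3 - 10u^2 - u - 1
  -7u^4 - 10u^3 + u^2 - 7u + 10
= -7u^4 - 16u^3 - 9u^2 - 8u + 9


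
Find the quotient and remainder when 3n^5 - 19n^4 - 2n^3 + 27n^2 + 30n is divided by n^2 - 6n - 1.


(3n^5 - 19n^4 - 2n^3 + 27n^2 + 30n) / (n^2 - 6n - 1)
Step 1: 3n^3 * (n^2 - 6n - 1) = 3n^5 - 18n^4 - 3n^3; subtract.
Step 2: -n^2 * (n^2 - 6n - 1) = -n^4 + 6n^3 + n^2; subtract.
Step 3: -5n * (n^2 - 6n - 1) = -5n^3 + 30n^2 + 5n; subtract.
Step 4: -4 * (n^2 - 6n - 1) = -4n^2 + 24n + 4; subtract.
Quotient: 3n^3 - n^2 - 5n - 4, Remainder: n - 4


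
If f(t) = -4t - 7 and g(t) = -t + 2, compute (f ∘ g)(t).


Substitute g(t) into f:
f(g(t)) = -4*(-t + 2) + (-7)
Expand and combine: 4t - 15


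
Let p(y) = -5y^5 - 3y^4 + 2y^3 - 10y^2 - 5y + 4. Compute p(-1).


Using direct substitution:
  -5 * (-1)^5 = 5
  -3 * (-1)^4 = -3
  2 * (-1)^3 = -2
  -10 * (-1)^2 = -10
  -5 * (-1)^1 = 5
  constant: 4
Sum = 5 - 3 - 2 - 10 + 5 + 4 = -1


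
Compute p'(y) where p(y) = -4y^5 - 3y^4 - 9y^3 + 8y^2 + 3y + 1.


Apply the power rule term by term:
  d/dy(-4y^5) = -20y^4
  d/dy(-3y^4) = -12y^3
  d/dy(-9y^3) = -27y^2
  d/dy(8y^2) = 16y
  d/dy(3y) = 3
  d/dy(1) = 0
p'(y) = -20y^4 - 12y^3 - 27y^2 + 16y + 3


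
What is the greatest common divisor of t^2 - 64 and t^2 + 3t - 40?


Factor each:
  t^2 - 64 = (t + 8)(t - 8)
  t^2 + 3t - 40 = (t + 8)(t - 5)
Common monic factor: t + 8


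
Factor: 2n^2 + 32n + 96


Roots satisfy r1 + r2 = -b/a = -16 and r1*r2 = c/a = 48.
So r1 = -4, r2 = -12.
2n^2 + 32n + 96 = 2(n - r1)(n - r2) = 2(n + 4)(n + 12)


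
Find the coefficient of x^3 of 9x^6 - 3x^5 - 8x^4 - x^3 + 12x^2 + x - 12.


Read off the coefficient of x^3: -1


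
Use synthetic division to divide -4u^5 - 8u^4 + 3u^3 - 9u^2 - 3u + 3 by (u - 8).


Synthetic division with c = 8. Coefficients: -4, -8, 3, -9, -3, 3
Bring down -4.
  -4 * 8 = -32; -32 - 8 = -40
  -40 * 8 = -320; -320 + 3 = -317
  -317 * 8 = -2536; -2536 - 9 = -2545
  -2545 * 8 = -20360; -20360 - 3 = -20363
  -20363 * 8 = -162904; -162904 + 3 = -162901
Quotient: -4u^4 - 40u^3 - 317u^2 - 2545u - 20363, Remainder: -162901


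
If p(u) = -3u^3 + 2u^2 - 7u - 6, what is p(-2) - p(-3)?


p(-2) = 40
p(-3) = 114
p(-2) - p(-3) = 40 - 114 = -74


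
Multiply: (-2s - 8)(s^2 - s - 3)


Distribute each term of the first polynomial:
  (-2s)(s^2 - s - 3) = -2s^3 + 2s^2 + 6s
  (-8)(s^2 - s - 3) = -8s^2 + 8s + 24
Sum: -2s^3 - 6s^2 + 14s + 24


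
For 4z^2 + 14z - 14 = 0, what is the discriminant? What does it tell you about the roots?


D = b^2 - 4ac = (14)^2 - 4(4)(-14) = 196 + 224 = 420
Since D > 0: two distinct irrational roots


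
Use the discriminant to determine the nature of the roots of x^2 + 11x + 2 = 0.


D = b^2 - 4ac = (11)^2 - 4(1)(2) = 121 - 8 = 113
Since D > 0: two distinct irrational roots


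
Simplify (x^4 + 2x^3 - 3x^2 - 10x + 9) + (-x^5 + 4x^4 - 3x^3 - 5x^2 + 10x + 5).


Align terms by degree and add:
  x^4 + 2x^3 - 3x^2 - 10x + 9
  -x^5 + 4x^4 - 3x^3 - 5x^2 + 10x + 5
= -x^5 + 5x^4 - x^3 - 8x^2 + 14


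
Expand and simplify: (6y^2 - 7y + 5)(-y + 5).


Distribute each term of the first polynomial:
  (6y^2)(-y + 5) = -6y^3 + 30y^2
  (-7y)(-y + 5) = 7y^2 - 35y
  (5)(-y + 5) = -5y + 25
Sum: -6y^3 + 37y^2 - 40y + 25


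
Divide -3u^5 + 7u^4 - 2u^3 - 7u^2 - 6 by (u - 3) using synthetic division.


Synthetic division with c = 3. Coefficients: -3, 7, -2, -7, 0, -6
Bring down -3.
  -3 * 3 = -9; -9 + 7 = -2
  -2 * 3 = -6; -6 - 2 = -8
  -8 * 3 = -24; -24 - 7 = -31
  -31 * 3 = -93; -93 + 0 = -93
  -93 * 3 = -279; -279 - 6 = -285
Quotient: -3u^4 - 2u^3 - 8u^2 - 31u - 93, Remainder: -285


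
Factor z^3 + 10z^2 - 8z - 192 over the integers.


Try integer roots (divisors of -192). z=4: p(4)=0.
Divide out (z - 4): quotient is z^2 + 14z + 48.
Factor the quadratic: (z + 6)(z + 8)
Result: (z - 4)(z + 6)(z + 8)


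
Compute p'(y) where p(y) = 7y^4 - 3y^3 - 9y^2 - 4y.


Apply the power rule term by term:
  d/dy(7y^4) = 28y^3
  d/dy(-3y^3) = -9y^2
  d/dy(-9y^2) = -18y
  d/dy(-4y) = -4
p'(y) = 28y^3 - 9y^2 - 18y - 4


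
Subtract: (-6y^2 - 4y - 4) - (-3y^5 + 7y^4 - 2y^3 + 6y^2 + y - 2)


Distribute the minus sign:
  (-6y^2 - 4y - 4)
- (-3y^5 + 7y^4 - 2y^3 + 6y^2 + y - 2)
Negate second polynomial: 3y^5 - 7y^4 + 2y^3 - 6y^2 - y + 2
Add: 3y^5 - 7y^4 + 2y^3 - 12y^2 - 5y - 2


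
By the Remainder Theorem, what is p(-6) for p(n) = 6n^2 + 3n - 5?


By the Remainder Theorem, the remainder equals p(-6):
  6*(-6)^2 = 216
  3*(-6)^1 = -18
  constant: -5
Sum: 216 - 18 - 5 = 193


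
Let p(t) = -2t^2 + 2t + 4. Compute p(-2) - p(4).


p(-2) = -8
p(4) = -20
p(-2) - p(4) = -8 + 20 = 12


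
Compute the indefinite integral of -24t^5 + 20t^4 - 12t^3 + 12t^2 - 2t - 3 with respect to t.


Reverse power rule on each term:
  ∫ -24t^5 dt = -4t^6
  ∫ 20t^4 dt = 4t^5
  ∫ -12t^3 dt = -3t^4
  ∫ 12t^2 dt = 4t^3
  ∫ -2t dt = -t^2
  ∫ -3 dt = -3t
F(t) = -4t^6 + 4t^5 - 3t^4 + 4t^3 - t^2 - 3t + C


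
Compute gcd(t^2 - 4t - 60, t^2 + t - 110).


Factor each:
  t^2 - 4t - 60 = (t - 10)(t + 6)
  t^2 + t - 110 = (t - 10)(t + 11)
Common monic factor: t - 10


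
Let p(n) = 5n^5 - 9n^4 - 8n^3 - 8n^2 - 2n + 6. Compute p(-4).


Using direct substitution:
  5 * (-4)^5 = -5120
  -9 * (-4)^4 = -2304
  -8 * (-4)^3 = 512
  -8 * (-4)^2 = -128
  -2 * (-4)^1 = 8
  constant: 6
Sum = -5120 - 2304 + 512 - 128 + 8 + 6 = -7026


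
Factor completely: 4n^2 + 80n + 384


Roots satisfy r1 + r2 = -b/a = -20 and r1*r2 = c/a = 96.
So r1 = -12, r2 = -8.
4n^2 + 80n + 384 = 4(n - r1)(n - r2) = 4(n + 12)(n + 8)


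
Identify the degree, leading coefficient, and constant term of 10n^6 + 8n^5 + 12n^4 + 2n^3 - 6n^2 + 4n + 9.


Highest power of n is 6, with coefficient 10. Constant term is 9.
Degree = 6, leading coefficient = 10, constant term = 9


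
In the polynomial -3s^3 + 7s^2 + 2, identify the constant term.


Read off the constant term: 2


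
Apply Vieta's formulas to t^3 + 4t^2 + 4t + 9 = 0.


Monic cubic t^3+bt^2+ct+d=0: sum=-b, pairwise sum=c, product=-d.
b=4, c=4, d=9
r1+r2+r3 = -4
r1r2+r1r3+r2r3 = 4
r1r2r3 = -9


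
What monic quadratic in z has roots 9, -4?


p(z) = (z - 9)(z + 4)
Expand: z^2 - 5z - 36


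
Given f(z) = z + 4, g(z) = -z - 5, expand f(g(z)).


Substitute g(z) into f:
f(g(z)) = 1*(-z - 5) + 4
Expand and combine: -z - 1


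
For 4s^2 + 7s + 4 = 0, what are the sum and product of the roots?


For as^2+bs+c=0: sum = -b/a, product = c/a.
a=4, b=7, c=4
Sum = -(7)/4 = -7/4
Product = (4)/4 = 1


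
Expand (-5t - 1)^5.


Expand (-5t - 1)^5 by repeated multiplication:
  (-5t - 1)^2 = 25t^2 + 10t + 1
  (-5t - 1)^3 = -125t^3 - 75t^2 - 15t - 1
  (-5t - 1)^4 = 625t^4 + 500t^3 + 150t^2 + 20t + 1
= -3125t^5 - 3125t^4 - 1250t^3 - 250t^2 - 25t - 1


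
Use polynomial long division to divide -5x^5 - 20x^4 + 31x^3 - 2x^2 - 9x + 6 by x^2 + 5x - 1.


(-5x^5 - 20x^4 + 31x^3 - 2x^2 - 9x + 6) / (x^2 + 5x - 1)
Step 1: -5x^3 * (x^2 + 5x - 1) = -5x^5 - 25x^4 + 5x^3; subtract.
Step 2: 5x^2 * (x^2 + 5x - 1) = 5x^4 + 25x^3 - 5x^2; subtract.
Step 3: x * (x^2 + 5x - 1) = x^3 + 5x^2 - x; subtract.
Step 4: -2 * (x^2 + 5x - 1) = -2x^2 - 10x + 2; subtract.
Quotient: -5x^3 + 5x^2 + x - 2, Remainder: 2x + 4


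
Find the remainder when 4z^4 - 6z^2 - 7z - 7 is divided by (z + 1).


By the Remainder Theorem, the remainder equals p(-1):
  4*(-1)^4 = 4
  0*(-1)^3 = 0
  -6*(-1)^2 = -6
  -7*(-1)^1 = 7
  constant: -7
Sum: 4 + 0 - 6 + 7 - 7 = -2


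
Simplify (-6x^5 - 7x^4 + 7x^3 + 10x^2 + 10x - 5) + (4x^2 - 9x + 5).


Align terms by degree and add:
  -6x^5 - 7x^4 + 7x^3 + 10x^2 + 10x - 5
+ 4x^2 - 9x + 5
= -6x^5 - 7x^4 + 7x^3 + 14x^2 + x


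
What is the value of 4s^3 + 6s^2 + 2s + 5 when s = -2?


Using direct substitution:
  4 * (-2)^3 = -32
  6 * (-2)^2 = 24
  2 * (-2)^1 = -4
  constant: 5
Sum = -32 + 24 - 4 + 5 = -7


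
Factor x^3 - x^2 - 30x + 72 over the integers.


Try integer roots (divisors of 72). x=3: p(3)=0.
Divide out (x - 3): quotient is x^2 + 2x - 24.
Factor the quadratic: (x - 4)(x + 6)
Result: (x - 3)(x - 4)(x + 6)


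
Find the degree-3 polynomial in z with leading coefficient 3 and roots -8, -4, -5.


p(z) = 3(z + 8)(z + 4)(z + 5)
Expand: 3z^3 + 51z^2 + 276z + 480


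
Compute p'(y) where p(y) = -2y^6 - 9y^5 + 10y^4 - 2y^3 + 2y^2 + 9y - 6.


Apply the power rule term by term:
  d/dy(-2y^6) = -12y^5
  d/dy(-9y^5) = -45y^4
  d/dy(10y^4) = 40y^3
  d/dy(-2y^3) = -6y^2
  d/dy(2y^2) = 4y
  d/dy(9y) = 9
  d/dy(-6) = 0
p'(y) = -12y^5 - 45y^4 + 40y^3 - 6y^2 + 4y + 9


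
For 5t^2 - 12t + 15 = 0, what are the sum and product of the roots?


For at^2+bt+c=0: sum = -b/a, product = c/a.
a=5, b=-12, c=15
Sum = -(-12)/5 = 12/5
Product = (15)/5 = 3


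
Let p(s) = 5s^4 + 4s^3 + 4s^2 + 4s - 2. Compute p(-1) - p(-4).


p(-1) = -1
p(-4) = 1070
p(-1) - p(-4) = -1 - 1070 = -1071


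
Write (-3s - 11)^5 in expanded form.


Expand (-3s - 11)^5 by repeated multiplication:
  (-3s - 11)^2 = 9s^2 + 66s + 121
  (-3s - 11)^3 = -27s^3 - 297s^2 - 1089s - 1331
  (-3s - 11)^4 = 81s^4 + 1188s^3 + 6534s^2 + 15972s + 14641
= -243s^5 - 4455s^4 - 32670s^3 - 119790s^2 - 219615s - 161051


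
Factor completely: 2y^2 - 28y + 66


Roots satisfy r1 + r2 = -b/a = 14 and r1*r2 = c/a = 33.
So r1 = 11, r2 = 3.
2y^2 - 28y + 66 = 2(y - r1)(y - r2) = 2(y - 11)(y - 3)


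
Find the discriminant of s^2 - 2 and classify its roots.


D = b^2 - 4ac = (0)^2 - 4(1)(-2) = 0 + 8 = 8
Since D > 0: two distinct irrational roots


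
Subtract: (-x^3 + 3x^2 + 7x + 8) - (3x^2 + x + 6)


Distribute the minus sign:
  (-x^3 + 3x^2 + 7x + 8)
- (3x^2 + x + 6)
Negate second polynomial: -3x^2 - x - 6
Add: -x^3 + 6x + 2


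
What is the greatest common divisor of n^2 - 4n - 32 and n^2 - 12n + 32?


Factor each:
  n^2 - 4n - 32 = (n - 8)(n + 4)
  n^2 - 12n + 32 = (n - 8)(n - 4)
Common monic factor: n - 8


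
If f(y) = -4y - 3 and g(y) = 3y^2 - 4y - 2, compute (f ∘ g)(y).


Substitute g(y) into f:
f(g(y)) = -4*(3y^2 - 4y - 2) + (-3)
Expand and combine: -12y^2 + 16y + 5


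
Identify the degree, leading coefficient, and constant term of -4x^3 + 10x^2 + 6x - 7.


Highest power of x is 3, with coefficient -4. Constant term is -7.
Degree = 3, leading coefficient = -4, constant term = -7


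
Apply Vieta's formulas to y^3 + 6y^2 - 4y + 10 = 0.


Monic cubic y^3+by^2+cy+d=0: sum=-b, pairwise sum=c, product=-d.
b=6, c=-4, d=10
r1+r2+r3 = -6
r1r2+r1r3+r2r3 = -4
r1r2r3 = -10


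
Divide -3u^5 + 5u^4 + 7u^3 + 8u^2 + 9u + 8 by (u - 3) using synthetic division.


Synthetic division with c = 3. Coefficients: -3, 5, 7, 8, 9, 8
Bring down -3.
  -3 * 3 = -9; -9 + 5 = -4
  -4 * 3 = -12; -12 + 7 = -5
  -5 * 3 = -15; -15 + 8 = -7
  -7 * 3 = -21; -21 + 9 = -12
  -12 * 3 = -36; -36 + 8 = -28
Quotient: -3u^4 - 4u^3 - 5u^2 - 7u - 12, Remainder: -28


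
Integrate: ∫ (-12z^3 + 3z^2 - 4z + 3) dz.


Reverse power rule on each term:
  ∫ -12z^3 dz = -3z^4
  ∫ 3z^2 dz = z^3
  ∫ -4z dz = -2z^2
  ∫ 3 dz = 3z
F(z) = -3z^4 + z^3 - 2z^2 + 3z + C


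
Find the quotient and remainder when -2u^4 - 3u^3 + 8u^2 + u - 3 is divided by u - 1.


(-2u^4 - 3u^3 + 8u^2 + u - 3) / (u - 1)
Step 1: -2u^3 * (u - 1) = -2u^4 + 2u^3; subtract.
Step 2: -5u^2 * (u - 1) = -5u^3 + 5u^2; subtract.
Step 3: 3u * (u - 1) = 3u^2 - 3u; subtract.
Step 4: 4 * (u - 1) = 4u - 4; subtract.
Quotient: -2u^3 - 5u^2 + 3u + 4, Remainder: 1


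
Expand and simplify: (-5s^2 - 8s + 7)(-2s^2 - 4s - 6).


Distribute each term of the first polynomial:
  (-5s^2)(-2s^2 - 4s - 6) = 10s^4 + 20s^3 + 30s^2
  (-8s)(-2s^2 - 4s - 6) = 16s^3 + 32s^2 + 48s
  (7)(-2s^2 - 4s - 6) = -14s^2 - 28s - 42
Sum: 10s^4 + 36s^3 + 48s^2 + 20s - 42


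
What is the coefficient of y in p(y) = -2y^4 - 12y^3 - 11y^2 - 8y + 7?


Read off the coefficient of y: -8


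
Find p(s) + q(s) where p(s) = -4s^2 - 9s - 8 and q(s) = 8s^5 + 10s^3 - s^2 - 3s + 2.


Align terms by degree and add:
  -4s^2 - 9s - 8
+ 8s^5 + 10s^3 - s^2 - 3s + 2
= 8s^5 + 10s^3 - 5s^2 - 12s - 6


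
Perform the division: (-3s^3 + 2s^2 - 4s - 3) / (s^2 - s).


(-3s^3 + 2s^2 - 4s - 3) / (s^2 - s)
Step 1: -3s * (s^2 - s) = -3s^3 + 3s^2; subtract.
Step 2: -1 * (s^2 - s) = -s^2 + s; subtract.
Quotient: -3s - 1, Remainder: -5s - 3


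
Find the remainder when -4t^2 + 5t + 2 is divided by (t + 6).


By the Remainder Theorem, the remainder equals p(-6):
  -4*(-6)^2 = -144
  5*(-6)^1 = -30
  constant: 2
Sum: -144 - 30 + 2 = -172


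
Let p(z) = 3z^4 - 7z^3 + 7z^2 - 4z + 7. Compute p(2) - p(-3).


p(2) = 19
p(-3) = 514
p(2) - p(-3) = 19 - 514 = -495


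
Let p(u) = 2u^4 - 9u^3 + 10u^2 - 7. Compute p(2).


Using direct substitution:
  2 * (2)^4 = 32
  -9 * (2)^3 = -72
  10 * (2)^2 = 40
  0 * (2)^1 = 0
  constant: -7
Sum = 32 - 72 + 40 + 0 - 7 = -7


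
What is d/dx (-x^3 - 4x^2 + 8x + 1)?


Apply the power rule term by term:
  d/dx(-x^3) = -3x^2
  d/dx(-4x^2) = -8x
  d/dx(8x) = 8
  d/dx(1) = 0
p'(x) = -3x^2 - 8x + 8


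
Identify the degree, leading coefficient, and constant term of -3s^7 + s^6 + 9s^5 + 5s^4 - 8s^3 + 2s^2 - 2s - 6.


Highest power of s is 7, with coefficient -3. Constant term is -6.
Degree = 7, leading coefficient = -3, constant term = -6


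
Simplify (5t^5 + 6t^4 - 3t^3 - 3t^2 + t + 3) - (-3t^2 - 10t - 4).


Distribute the minus sign:
  (5t^5 + 6t^4 - 3t^3 - 3t^2 + t + 3)
- (-3t^2 - 10t - 4)
Negate second polynomial: 3t^2 + 10t + 4
Add: 5t^5 + 6t^4 - 3t^3 + 11t + 7


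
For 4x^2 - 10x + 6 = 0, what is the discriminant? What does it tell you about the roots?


D = b^2 - 4ac = (-10)^2 - 4(4)(6) = 100 - 96 = 4
Since D > 0: two distinct rational roots


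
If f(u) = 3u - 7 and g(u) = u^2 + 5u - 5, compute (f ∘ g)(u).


Substitute g(u) into f:
f(g(u)) = 3*(u^2 + 5u - 5) + (-7)
Expand and combine: 3u^2 + 15u - 22


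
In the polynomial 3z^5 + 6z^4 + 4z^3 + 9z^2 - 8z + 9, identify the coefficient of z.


Read off the coefficient of z: -8


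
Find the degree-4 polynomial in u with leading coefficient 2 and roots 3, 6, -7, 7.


p(u) = 2(u - 3)(u - 6)(u + 7)(u - 7)
Expand: 2u^4 - 18u^3 - 62u^2 + 882u - 1764


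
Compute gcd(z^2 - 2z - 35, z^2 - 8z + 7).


Factor each:
  z^2 - 2z - 35 = (z - 7)(z + 5)
  z^2 - 8z + 7 = (z - 7)(z - 1)
Common monic factor: z - 7


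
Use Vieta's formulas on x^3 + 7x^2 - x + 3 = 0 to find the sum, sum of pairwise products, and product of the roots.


Monic cubic x^3+bx^2+cx+d=0: sum=-b, pairwise sum=c, product=-d.
b=7, c=-1, d=3
r1+r2+r3 = -7
r1r2+r1r3+r2r3 = -1
r1r2r3 = -3


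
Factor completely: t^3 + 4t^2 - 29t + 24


Try integer roots (divisors of 24). t=3: p(3)=0.
Divide out (t - 3): quotient is t^2 + 7t - 8.
Factor the quadratic: (t - 1)(t + 8)
Result: (t - 3)(t - 1)(t + 8)


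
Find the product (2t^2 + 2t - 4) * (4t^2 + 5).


Distribute each term of the first polynomial:
  (2t^2)(4t^2 + 5) = 8t^4 + 10t^2
  (2t)(4t^2 + 5) = 8t^3 + 10t
  (-4)(4t^2 + 5) = -16t^2 - 20
Sum: 8t^4 + 8t^3 - 6t^2 + 10t - 20


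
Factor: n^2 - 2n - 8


Roots satisfy r1 + r2 = -b/a = 2 and r1*r2 = c/a = -8.
So r1 = -2, r2 = 4.
n^2 - 2n - 8 = (n - r1)(n - r2) = (n + 2)(n - 4)


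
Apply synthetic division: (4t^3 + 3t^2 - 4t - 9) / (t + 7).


Synthetic division with c = -7. Coefficients: 4, 3, -4, -9
Bring down 4.
  4 * -7 = -28; -28 + 3 = -25
  -25 * -7 = 175; 175 - 4 = 171
  171 * -7 = -1197; -1197 - 9 = -1206
Quotient: 4t^2 - 25t + 171, Remainder: -1206


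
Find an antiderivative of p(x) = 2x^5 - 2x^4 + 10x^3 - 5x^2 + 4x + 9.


Reverse power rule on each term:
  ∫ 2x^5 dx = (1/3)x^6
  ∫ -2x^4 dx = -(2/5)x^5
  ∫ 10x^3 dx = (5/2)x^4
  ∫ -5x^2 dx = -(5/3)x^3
  ∫ 4x dx = 2x^2
  ∫ 9 dx = 9x
F(x) = (1/3)x^6 - (2/5)x^5 + (5/2)x^4 - (5/3)x^3 + 2x^2 + 9x + C


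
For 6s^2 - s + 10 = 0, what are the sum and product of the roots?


For as^2+bs+c=0: sum = -b/a, product = c/a.
a=6, b=-1, c=10
Sum = -(-1)/6 = 1/6
Product = (10)/6 = 5/3


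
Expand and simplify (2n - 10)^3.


Expand (2n - 10)^3 by repeated multiplication:
  (2n - 10)^2 = 4n^2 - 40n + 100
= 8n^3 - 120n^2 + 600n - 1000


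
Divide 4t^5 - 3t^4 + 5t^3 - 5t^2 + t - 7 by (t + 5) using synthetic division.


Synthetic division with c = -5. Coefficients: 4, -3, 5, -5, 1, -7
Bring down 4.
  4 * -5 = -20; -20 - 3 = -23
  -23 * -5 = 115; 115 + 5 = 120
  120 * -5 = -600; -600 - 5 = -605
  -605 * -5 = 3025; 3025 + 1 = 3026
  3026 * -5 = -15130; -15130 - 7 = -15137
Quotient: 4t^4 - 23t^3 + 120t^2 - 605t + 3026, Remainder: -15137


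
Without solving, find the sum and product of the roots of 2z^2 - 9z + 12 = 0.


For az^2+bz+c=0: sum = -b/a, product = c/a.
a=2, b=-9, c=12
Sum = -(-9)/2 = 9/2
Product = (12)/2 = 6


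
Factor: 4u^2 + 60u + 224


Roots satisfy r1 + r2 = -b/a = -15 and r1*r2 = c/a = 56.
So r1 = -8, r2 = -7.
4u^2 + 60u + 224 = 4(u - r1)(u - r2) = 4(u + 8)(u + 7)


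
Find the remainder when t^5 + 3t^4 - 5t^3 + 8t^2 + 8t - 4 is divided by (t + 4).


By the Remainder Theorem, the remainder equals p(-4):
  1*(-4)^5 = -1024
  3*(-4)^4 = 768
  -5*(-4)^3 = 320
  8*(-4)^2 = 128
  8*(-4)^1 = -32
  constant: -4
Sum: -1024 + 768 + 320 + 128 - 32 - 4 = 156


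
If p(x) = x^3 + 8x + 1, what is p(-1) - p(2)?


p(-1) = -8
p(2) = 25
p(-1) - p(2) = -8 - 25 = -33


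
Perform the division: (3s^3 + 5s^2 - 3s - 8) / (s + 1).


(3s^3 + 5s^2 - 3s - 8) / (s + 1)
Step 1: 3s^2 * (s + 1) = 3s^3 + 3s^2; subtract.
Step 2: 2s * (s + 1) = 2s^2 + 2s; subtract.
Step 3: -5 * (s + 1) = -5s - 5; subtract.
Quotient: 3s^2 + 2s - 5, Remainder: -3


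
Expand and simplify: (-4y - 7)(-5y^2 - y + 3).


Distribute each term of the first polynomial:
  (-4y)(-5y^2 - y + 3) = 20y^3 + 4y^2 - 12y
  (-7)(-5y^2 - y + 3) = 35y^2 + 7y - 21
Sum: 20y^3 + 39y^2 - 5y - 21


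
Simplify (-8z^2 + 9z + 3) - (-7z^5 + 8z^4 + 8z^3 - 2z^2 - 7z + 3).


Distribute the minus sign:
  (-8z^2 + 9z + 3)
- (-7z^5 + 8z^4 + 8z^3 - 2z^2 - 7z + 3)
Negate second polynomial: 7z^5 - 8z^4 - 8z^3 + 2z^2 + 7z - 3
Add: 7z^5 - 8z^4 - 8z^3 - 6z^2 + 16z


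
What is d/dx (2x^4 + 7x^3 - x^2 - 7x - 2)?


Apply the power rule term by term:
  d/dx(2x^4) = 8x^3
  d/dx(7x^3) = 21x^2
  d/dx(-x^2) = -2x
  d/dx(-7x) = -7
  d/dx(-2) = 0
p'(x) = 8x^3 + 21x^2 - 2x - 7


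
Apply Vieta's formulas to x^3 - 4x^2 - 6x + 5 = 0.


Monic cubic x^3+bx^2+cx+d=0: sum=-b, pairwise sum=c, product=-d.
b=-4, c=-6, d=5
r1+r2+r3 = 4
r1r2+r1r3+r2r3 = -6
r1r2r3 = -5


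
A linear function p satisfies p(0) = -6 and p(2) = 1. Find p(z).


p(z) = mz + b. Using p(0)=-6, p(2)=1:
m = (-6 - 1)/(0 - 2) = -7/-2 = 7/2
b = -6 - m*(0) = -6 = -6
p(z) = (7/2)z - 6


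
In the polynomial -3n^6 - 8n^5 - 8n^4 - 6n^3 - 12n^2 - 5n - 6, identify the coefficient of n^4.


Read off the coefficient of n^4: -8


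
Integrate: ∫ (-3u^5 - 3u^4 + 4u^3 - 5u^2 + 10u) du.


Reverse power rule on each term:
  ∫ -3u^5 du = -(1/2)u^6
  ∫ -3u^4 du = -(3/5)u^5
  ∫ 4u^3 du = u^4
  ∫ -5u^2 du = -(5/3)u^3
  ∫ 10u du = 5u^2
F(u) = -(1/2)u^6 - (3/5)u^5 + u^4 - (5/3)u^3 + 5u^2 + C


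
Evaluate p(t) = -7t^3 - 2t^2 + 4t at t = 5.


Using direct substitution:
  -7 * (5)^3 = -875
  -2 * (5)^2 = -50
  4 * (5)^1 = 20
  constant: 0
Sum = -875 - 50 + 20 + 0 = -905


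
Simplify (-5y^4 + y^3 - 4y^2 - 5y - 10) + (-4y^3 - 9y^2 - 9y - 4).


Align terms by degree and add:
  -5y^4 + y^3 - 4y^2 - 5y - 10
  -4y^3 - 9y^2 - 9y - 4
= -5y^4 - 3y^3 - 13y^2 - 14y - 14


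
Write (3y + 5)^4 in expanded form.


Expand (3y + 5)^4 by repeated multiplication:
  (3y + 5)^2 = 9y^2 + 30y + 25
  (3y + 5)^3 = 27y^3 + 135y^2 + 225y + 125
= 81y^4 + 540y^3 + 1350y^2 + 1500y + 625


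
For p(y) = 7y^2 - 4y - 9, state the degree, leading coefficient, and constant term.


Highest power of y is 2, with coefficient 7. Constant term is -9.
Degree = 2, leading coefficient = 7, constant term = -9


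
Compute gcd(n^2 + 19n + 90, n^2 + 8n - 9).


Factor each:
  n^2 + 19n + 90 = (n + 9)(n + 10)
  n^2 + 8n - 9 = (n + 9)(n - 1)
Common monic factor: n + 9


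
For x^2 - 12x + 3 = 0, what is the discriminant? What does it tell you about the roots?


D = b^2 - 4ac = (-12)^2 - 4(1)(3) = 144 - 12 = 132
Since D > 0: two distinct irrational roots


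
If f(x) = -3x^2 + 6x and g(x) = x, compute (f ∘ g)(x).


Substitute g(x) into f:
f(g(x)) = -3*(x)^2 + 6*(x)
(x)^2 = x^2
Expand and combine: -3x^2 + 6x


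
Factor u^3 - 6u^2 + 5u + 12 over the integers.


Try integer roots (divisors of 12). u=-1: p(-1)=0.
Divide out (u + 1): quotient is u^2 - 7u + 12.
Factor the quadratic: (u - 3)(u - 4)
Result: (u + 1)(u - 3)(u - 4)


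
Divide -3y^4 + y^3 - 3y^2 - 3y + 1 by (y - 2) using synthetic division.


Synthetic division with c = 2. Coefficients: -3, 1, -3, -3, 1
Bring down -3.
  -3 * 2 = -6; -6 + 1 = -5
  -5 * 2 = -10; -10 - 3 = -13
  -13 * 2 = -26; -26 - 3 = -29
  -29 * 2 = -58; -58 + 1 = -57
Quotient: -3y^3 - 5y^2 - 13y - 29, Remainder: -57


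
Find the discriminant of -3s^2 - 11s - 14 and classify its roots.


D = b^2 - 4ac = (-11)^2 - 4(-3)(-14) = 121 - 168 = -47
Since D < 0: two complex conjugate roots (no real roots)


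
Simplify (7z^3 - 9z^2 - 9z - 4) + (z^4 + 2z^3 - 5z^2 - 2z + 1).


Align terms by degree and add:
  7z^3 - 9z^2 - 9z - 4
+ z^4 + 2z^3 - 5z^2 - 2z + 1
= z^4 + 9z^3 - 14z^2 - 11z - 3


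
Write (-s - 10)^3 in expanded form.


Expand (-s - 10)^3 by repeated multiplication:
  (-s - 10)^2 = s^2 + 20s + 100
= -s^3 - 30s^2 - 300s - 1000


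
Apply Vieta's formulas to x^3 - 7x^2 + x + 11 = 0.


Monic cubic x^3+bx^2+cx+d=0: sum=-b, pairwise sum=c, product=-d.
b=-7, c=1, d=11
r1+r2+r3 = 7
r1r2+r1r3+r2r3 = 1
r1r2r3 = -11


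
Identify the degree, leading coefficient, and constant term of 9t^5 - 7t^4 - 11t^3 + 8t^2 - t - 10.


Highest power of t is 5, with coefficient 9. Constant term is -10.
Degree = 5, leading coefficient = 9, constant term = -10


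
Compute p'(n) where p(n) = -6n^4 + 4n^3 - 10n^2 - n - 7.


Apply the power rule term by term:
  d/dn(-6n^4) = -24n^3
  d/dn(4n^3) = 12n^2
  d/dn(-10n^2) = -20n
  d/dn(-n) = -1
  d/dn(-7) = 0
p'(n) = -24n^3 + 12n^2 - 20n - 1


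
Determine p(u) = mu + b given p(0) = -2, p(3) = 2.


p(u) = mu + b. Using p(0)=-2, p(3)=2:
m = (-2 - 2)/(0 - 3) = -4/-3 = 4/3
b = -2 - m*(0) = -2 = -2
p(u) = (4/3)u - 2


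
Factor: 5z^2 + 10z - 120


Roots satisfy r1 + r2 = -b/a = -2 and r1*r2 = c/a = -24.
So r1 = -6, r2 = 4.
5z^2 + 10z - 120 = 5(z - r1)(z - r2) = 5(z + 6)(z - 4)


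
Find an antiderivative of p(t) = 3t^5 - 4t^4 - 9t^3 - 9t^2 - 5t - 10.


Reverse power rule on each term:
  ∫ 3t^5 dt = (1/2)t^6
  ∫ -4t^4 dt = -(4/5)t^5
  ∫ -9t^3 dt = -(9/4)t^4
  ∫ -9t^2 dt = -3t^3
  ∫ -5t dt = -(5/2)t^2
  ∫ -10 dt = -10t
F(t) = (1/2)t^6 - (4/5)t^5 - (9/4)t^4 - 3t^3 - (5/2)t^2 - 10t + C


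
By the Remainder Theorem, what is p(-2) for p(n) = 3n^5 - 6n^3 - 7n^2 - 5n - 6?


By the Remainder Theorem, the remainder equals p(-2):
  3*(-2)^5 = -96
  0*(-2)^4 = 0
  -6*(-2)^3 = 48
  -7*(-2)^2 = -28
  -5*(-2)^1 = 10
  constant: -6
Sum: -96 + 0 + 48 - 28 + 10 - 6 = -72


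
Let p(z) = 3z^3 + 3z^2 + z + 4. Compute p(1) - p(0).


p(1) = 11
p(0) = 4
p(1) - p(0) = 11 - 4 = 7


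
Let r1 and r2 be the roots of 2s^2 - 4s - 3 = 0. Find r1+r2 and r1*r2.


For as^2+bs+c=0: sum = -b/a, product = c/a.
a=2, b=-4, c=-3
Sum = -(-4)/2 = 2
Product = (-3)/2 = -3/2


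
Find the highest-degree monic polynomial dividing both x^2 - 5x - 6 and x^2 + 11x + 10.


Factor each:
  x^2 - 5x - 6 = (x + 1)(x - 6)
  x^2 + 11x + 10 = (x + 1)(x + 10)
Common monic factor: x + 1


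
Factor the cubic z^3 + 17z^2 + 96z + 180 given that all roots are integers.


Try integer roots (divisors of 180). z=-5: p(-5)=0.
Divide out (z + 5): quotient is z^2 + 12z + 36.
Factor the quadratic: (z + 6)(z + 6)
Result: (z + 5)(z + 6)(z + 6)


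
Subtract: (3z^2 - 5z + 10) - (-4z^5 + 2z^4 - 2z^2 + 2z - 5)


Distribute the minus sign:
  (3z^2 - 5z + 10)
- (-4z^5 + 2z^4 - 2z^2 + 2z - 5)
Negate second polynomial: 4z^5 - 2z^4 + 2z^2 - 2z + 5
Add: 4z^5 - 2z^4 + 5z^2 - 7z + 15


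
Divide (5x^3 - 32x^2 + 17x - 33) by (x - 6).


(5x^3 - 32x^2 + 17x - 33) / (x - 6)
Step 1: 5x^2 * (x - 6) = 5x^3 - 30x^2; subtract.
Step 2: -2x * (x - 6) = -2x^2 + 12x; subtract.
Step 3: 5 * (x - 6) = 5x - 30; subtract.
Quotient: 5x^2 - 2x + 5, Remainder: -3


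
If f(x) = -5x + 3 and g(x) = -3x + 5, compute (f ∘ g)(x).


Substitute g(x) into f:
f(g(x)) = -5*(-3x + 5) + 3
Expand and combine: 15x - 22


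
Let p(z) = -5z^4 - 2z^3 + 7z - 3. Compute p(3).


Using direct substitution:
  -5 * (3)^4 = -405
  -2 * (3)^3 = -54
  0 * (3)^2 = 0
  7 * (3)^1 = 21
  constant: -3
Sum = -405 - 54 + 0 + 21 - 3 = -441


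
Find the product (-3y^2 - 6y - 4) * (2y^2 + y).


Distribute each term of the first polynomial:
  (-3y^2)(2y^2 + y) = -6y^4 - 3y^3
  (-6y)(2y^2 + y) = -12y^3 - 6y^2
  (-4)(2y^2 + y) = -8y^2 - 4y
Sum: -6y^4 - 15y^3 - 14y^2 - 4y


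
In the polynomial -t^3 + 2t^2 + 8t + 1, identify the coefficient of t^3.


Read off the coefficient of t^3: -1


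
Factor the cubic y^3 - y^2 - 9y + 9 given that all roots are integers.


Try integer roots (divisors of 9). y=1: p(1)=0.
Divide out (y - 1): quotient is y^2 - 9.
Factor the quadratic: (y + 3)(y - 3)
Result: (y - 1)(y + 3)(y - 3)


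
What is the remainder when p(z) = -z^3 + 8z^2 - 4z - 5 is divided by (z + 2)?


By the Remainder Theorem, the remainder equals p(-2):
  -1*(-2)^3 = 8
  8*(-2)^2 = 32
  -4*(-2)^1 = 8
  constant: -5
Sum: 8 + 32 + 8 - 5 = 43


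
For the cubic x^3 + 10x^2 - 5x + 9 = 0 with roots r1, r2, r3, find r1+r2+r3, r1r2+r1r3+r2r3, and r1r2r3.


Monic cubic x^3+bx^2+cx+d=0: sum=-b, pairwise sum=c, product=-d.
b=10, c=-5, d=9
r1+r2+r3 = -10
r1r2+r1r3+r2r3 = -5
r1r2r3 = -9


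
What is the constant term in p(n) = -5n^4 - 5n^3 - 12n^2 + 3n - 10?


Read off the constant term: -10


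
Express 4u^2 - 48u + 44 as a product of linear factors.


Roots satisfy r1 + r2 = -b/a = 12 and r1*r2 = c/a = 11.
So r1 = 1, r2 = 11.
4u^2 - 48u + 44 = 4(u - r1)(u - r2) = 4(u - 1)(u - 11)


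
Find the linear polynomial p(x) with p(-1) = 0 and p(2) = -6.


p(x) = mx + b. Using p(-1)=0, p(2)=-6:
m = (0 + 6)/(-1 - 2) = 6/-3 = -2
b = 0 - m*(-1) = 0 - 2 = -2
p(x) = -2x - 2


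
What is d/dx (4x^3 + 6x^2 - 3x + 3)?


Apply the power rule term by term:
  d/dx(4x^3) = 12x^2
  d/dx(6x^2) = 12x
  d/dx(-3x) = -3
  d/dx(3) = 0
p'(x) = 12x^2 + 12x - 3


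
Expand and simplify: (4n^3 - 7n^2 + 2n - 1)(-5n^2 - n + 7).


Distribute each term of the first polynomial:
  (4n^3)(-5n^2 - n + 7) = -20n^5 - 4n^4 + 28n^3
  (-7n^2)(-5n^2 - n + 7) = 35n^4 + 7n^3 - 49n^2
  (2n)(-5n^2 - n + 7) = -10n^3 - 2n^2 + 14n
  (-1)(-5n^2 - n + 7) = 5n^2 + n - 7
Sum: -20n^5 + 31n^4 + 25n^3 - 46n^2 + 15n - 7


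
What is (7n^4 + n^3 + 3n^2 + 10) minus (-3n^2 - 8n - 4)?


Distribute the minus sign:
  (7n^4 + n^3 + 3n^2 + 10)
- (-3n^2 - 8n - 4)
Negate second polynomial: 3n^2 + 8n + 4
Add: 7n^4 + n^3 + 6n^2 + 8n + 14


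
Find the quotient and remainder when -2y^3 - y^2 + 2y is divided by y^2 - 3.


(-2y^3 - y^2 + 2y) / (y^2 - 3)
Step 1: -2y * (y^2 - 3) = -2y^3 + 6y; subtract.
Step 2: -1 * (y^2 - 3) = -y^2 + 3; subtract.
Quotient: -2y - 1, Remainder: -4y - 3


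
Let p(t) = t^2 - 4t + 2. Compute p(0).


Using direct substitution:
  1 * (0)^2 = 0
  -4 * (0)^1 = 0
  constant: 2
Sum = 0 + 0 + 2 = 2


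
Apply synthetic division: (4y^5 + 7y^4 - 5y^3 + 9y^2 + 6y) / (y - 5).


Synthetic division with c = 5. Coefficients: 4, 7, -5, 9, 6, 0
Bring down 4.
  4 * 5 = 20; 20 + 7 = 27
  27 * 5 = 135; 135 - 5 = 130
  130 * 5 = 650; 650 + 9 = 659
  659 * 5 = 3295; 3295 + 6 = 3301
  3301 * 5 = 16505; 16505 + 0 = 16505
Quotient: 4y^4 + 27y^3 + 130y^2 + 659y + 3301, Remainder: 16505


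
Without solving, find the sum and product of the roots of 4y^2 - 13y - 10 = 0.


For ay^2+by+c=0: sum = -b/a, product = c/a.
a=4, b=-13, c=-10
Sum = -(-13)/4 = 13/4
Product = (-10)/4 = -5/2


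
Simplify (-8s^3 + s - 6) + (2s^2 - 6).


Align terms by degree and add:
  -8s^3 + s - 6
+ 2s^2 - 6
= -8s^3 + 2s^2 + s - 12


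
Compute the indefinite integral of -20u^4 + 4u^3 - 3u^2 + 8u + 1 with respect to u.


Reverse power rule on each term:
  ∫ -20u^4 du = -4u^5
  ∫ 4u^3 du = u^4
  ∫ -3u^2 du = -u^3
  ∫ 8u du = 4u^2
  ∫ 1 du = u
F(u) = -4u^5 + u^4 - u^3 + 4u^2 + u + C


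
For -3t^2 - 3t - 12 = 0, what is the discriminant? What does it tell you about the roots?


D = b^2 - 4ac = (-3)^2 - 4(-3)(-12) = 9 - 144 = -135
Since D < 0: two complex conjugate roots (no real roots)


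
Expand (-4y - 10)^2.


Expand (-4y - 10)^2 by repeated multiplication:
= 16y^2 + 80y + 100


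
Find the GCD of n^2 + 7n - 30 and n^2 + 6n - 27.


Factor each:
  n^2 + 7n - 30 = (n - 3)(n + 10)
  n^2 + 6n - 27 = (n - 3)(n + 9)
Common monic factor: n - 3


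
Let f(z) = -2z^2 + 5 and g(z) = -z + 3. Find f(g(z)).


Substitute g(z) into f:
f(g(z)) = -2*(-z + 3)^2 + 5
(-z + 3)^2 = z^2 - 6z + 9
Expand and combine: -2z^2 + 12z - 13


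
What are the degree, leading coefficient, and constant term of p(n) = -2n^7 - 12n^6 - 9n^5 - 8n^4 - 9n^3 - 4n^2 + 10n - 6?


Highest power of n is 7, with coefficient -2. Constant term is -6.
Degree = 7, leading coefficient = -2, constant term = -6


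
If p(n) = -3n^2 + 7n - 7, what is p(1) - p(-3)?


p(1) = -3
p(-3) = -55
p(1) - p(-3) = -3 + 55 = 52


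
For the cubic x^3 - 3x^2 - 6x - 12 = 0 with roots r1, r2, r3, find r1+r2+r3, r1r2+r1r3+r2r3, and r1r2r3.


Monic cubic x^3+bx^2+cx+d=0: sum=-b, pairwise sum=c, product=-d.
b=-3, c=-6, d=-12
r1+r2+r3 = 3
r1r2+r1r3+r2r3 = -6
r1r2r3 = 12


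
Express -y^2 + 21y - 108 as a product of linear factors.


Roots satisfy r1 + r2 = -b/a = 21 and r1*r2 = c/a = 108.
So r1 = 12, r2 = 9.
-y^2 + 21y - 108 = -(y - r1)(y - r2) = -(y - 12)(y - 9)


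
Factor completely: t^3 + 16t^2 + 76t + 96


Try integer roots (divisors of 96). t=-6: p(-6)=0.
Divide out (t + 6): quotient is t^2 + 10t + 16.
Factor the quadratic: (t + 8)(t + 2)
Result: (t + 6)(t + 8)(t + 2)


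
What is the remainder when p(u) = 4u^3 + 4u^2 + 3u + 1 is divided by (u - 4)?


By the Remainder Theorem, the remainder equals p(4):
  4*(4)^3 = 256
  4*(4)^2 = 64
  3*(4)^1 = 12
  constant: 1
Sum: 256 + 64 + 12 + 1 = 333


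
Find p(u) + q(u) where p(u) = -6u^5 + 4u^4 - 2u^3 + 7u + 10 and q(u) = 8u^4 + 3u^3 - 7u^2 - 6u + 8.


Align terms by degree and add:
  -6u^5 + 4u^4 - 2u^3 + 7u + 10
+ 8u^4 + 3u^3 - 7u^2 - 6u + 8
= -6u^5 + 12u^4 + u^3 - 7u^2 + u + 18


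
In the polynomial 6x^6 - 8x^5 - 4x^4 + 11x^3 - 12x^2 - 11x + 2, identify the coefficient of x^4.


Read off the coefficient of x^4: -4


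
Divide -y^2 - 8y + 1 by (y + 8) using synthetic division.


Synthetic division with c = -8. Coefficients: -1, -8, 1
Bring down -1.
  -1 * -8 = 8; 8 - 8 = 0
  0 * -8 = 0; 0 + 1 = 1
Quotient: -y, Remainder: 1
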